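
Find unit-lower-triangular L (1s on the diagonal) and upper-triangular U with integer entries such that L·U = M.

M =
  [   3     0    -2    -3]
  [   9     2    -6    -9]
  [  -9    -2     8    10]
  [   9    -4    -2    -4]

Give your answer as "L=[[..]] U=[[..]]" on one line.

  row1 -= 3·row0 → [0,2,0,0]
  row2 -= -3·row0 → [0,-2,2,1]
  row3 -= 3·row0 → [0,-4,4,5]
  row2 -= -1·row1 → [0,0,2,1]
  row3 -= -2·row1 → [0,0,4,5]
  row3 -= 2·row2 → [0,0,0,3]

L=[[1,0,0,0],[3,1,0,0],[-3,-1,1,0],[3,-2,2,1]] U=[[3,0,-2,-3],[0,2,0,0],[0,0,2,1],[0,0,0,3]]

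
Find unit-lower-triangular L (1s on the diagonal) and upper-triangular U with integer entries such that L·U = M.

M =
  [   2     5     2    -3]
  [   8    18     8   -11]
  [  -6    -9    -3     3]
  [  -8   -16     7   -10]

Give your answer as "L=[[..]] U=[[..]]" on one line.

L=[[1,0,0,0],[4,1,0,0],[-3,-3,1,0],[-4,-2,5,1]] U=[[2,5,2,-3],[0,-2,0,1],[0,0,3,-3],[0,0,0,-5]]

  r1 -= 4·r0 → [0,-2,0,1]
  r2 -= -3·r0 → [0,6,3,-6]
  r3 -= -4·r0 → [0,4,15,-22]
  r2 -= -3·r1 → [0,0,3,-3]
  r3 -= -2·r1 → [0,0,15,-20]
  r3 -= 5·r2 → [0,0,0,-5]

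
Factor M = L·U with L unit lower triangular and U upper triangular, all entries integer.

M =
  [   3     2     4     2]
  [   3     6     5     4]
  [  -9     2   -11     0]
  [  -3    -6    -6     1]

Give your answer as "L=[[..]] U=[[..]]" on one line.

L=[[1,0,0,0],[1,1,0,0],[-3,2,1,0],[-1,-1,1,1]] U=[[3,2,4,2],[0,4,1,2],[0,0,-1,2],[0,0,0,3]]

  row1 -= 1·row0 → [0,4,1,2]
  row2 -= -3·row0 → [0,8,1,6]
  row3 -= -1·row0 → [0,-4,-2,3]
  row2 -= 2·row1 → [0,0,-1,2]
  row3 -= -1·row1 → [0,0,-1,5]
  row3 -= 1·row2 → [0,0,0,3]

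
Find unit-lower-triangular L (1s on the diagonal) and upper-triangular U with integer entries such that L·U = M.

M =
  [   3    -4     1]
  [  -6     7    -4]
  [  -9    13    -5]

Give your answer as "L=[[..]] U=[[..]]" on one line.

L=[[1,0,0],[-2,1,0],[-3,-1,1]] U=[[3,-4,1],[0,-1,-2],[0,0,-4]]

  R1 -= -2·R0 → [0,-1,-2]
  R2 -= -3·R0 → [0,1,-2]
  R2 -= -1·R1 → [0,0,-4]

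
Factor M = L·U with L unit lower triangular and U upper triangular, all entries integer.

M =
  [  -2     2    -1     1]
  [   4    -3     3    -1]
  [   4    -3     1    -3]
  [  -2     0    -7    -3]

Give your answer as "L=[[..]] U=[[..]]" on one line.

  row1 -= -2·row0 → [0,1,1,1]
  row2 -= -2·row0 → [0,1,-1,-1]
  row3 -= 1·row0 → [0,-2,-6,-4]
  row2 -= 1·row1 → [0,0,-2,-2]
  row3 -= -2·row1 → [0,0,-4,-2]
  row3 -= 2·row2 → [0,0,0,2]

L=[[1,0,0,0],[-2,1,0,0],[-2,1,1,0],[1,-2,2,1]] U=[[-2,2,-1,1],[0,1,1,1],[0,0,-2,-2],[0,0,0,2]]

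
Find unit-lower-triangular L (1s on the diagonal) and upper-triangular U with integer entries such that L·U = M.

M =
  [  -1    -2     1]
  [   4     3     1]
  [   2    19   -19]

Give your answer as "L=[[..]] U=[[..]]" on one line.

  r1 -= -4·r0 → [0,-5,5]
  r2 -= -2·r0 → [0,15,-17]
  r2 -= -3·r1 → [0,0,-2]

L=[[1,0,0],[-4,1,0],[-2,-3,1]] U=[[-1,-2,1],[0,-5,5],[0,0,-2]]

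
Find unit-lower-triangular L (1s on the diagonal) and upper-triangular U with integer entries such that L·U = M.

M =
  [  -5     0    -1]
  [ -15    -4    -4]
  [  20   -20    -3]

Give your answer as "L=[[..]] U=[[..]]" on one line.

  row1 -= 3·row0 → [0,-4,-1]
  row2 -= -4·row0 → [0,-20,-7]
  row2 -= 5·row1 → [0,0,-2]

L=[[1,0,0],[3,1,0],[-4,5,1]] U=[[-5,0,-1],[0,-4,-1],[0,0,-2]]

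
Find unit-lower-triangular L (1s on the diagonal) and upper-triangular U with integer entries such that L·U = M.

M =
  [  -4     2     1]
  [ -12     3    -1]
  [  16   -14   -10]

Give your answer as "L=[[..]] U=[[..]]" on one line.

L=[[1,0,0],[3,1,0],[-4,2,1]] U=[[-4,2,1],[0,-3,-4],[0,0,2]]

  R1 -= 3·R0 → [0,-3,-4]
  R2 -= -4·R0 → [0,-6,-6]
  R2 -= 2·R1 → [0,0,2]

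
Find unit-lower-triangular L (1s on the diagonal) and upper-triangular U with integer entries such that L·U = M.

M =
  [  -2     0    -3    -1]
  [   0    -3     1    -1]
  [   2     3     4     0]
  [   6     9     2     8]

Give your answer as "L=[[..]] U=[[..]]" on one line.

L=[[1,0,0,0],[0,1,0,0],[-1,-1,1,0],[-3,-3,-2,1]] U=[[-2,0,-3,-1],[0,-3,1,-1],[0,0,2,-2],[0,0,0,-2]]

  r1 -= 0·r0 → [0,-3,1,-1]
  r2 -= -1·r0 → [0,3,1,-1]
  r3 -= -3·r0 → [0,9,-7,5]
  r2 -= -1·r1 → [0,0,2,-2]
  r3 -= -3·r1 → [0,0,-4,2]
  r3 -= -2·r2 → [0,0,0,-2]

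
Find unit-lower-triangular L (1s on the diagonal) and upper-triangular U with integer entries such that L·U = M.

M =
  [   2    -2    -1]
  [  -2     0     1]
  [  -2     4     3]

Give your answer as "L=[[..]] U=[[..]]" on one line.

L=[[1,0,0],[-1,1,0],[-1,-1,1]] U=[[2,-2,-1],[0,-2,0],[0,0,2]]

  row1 -= -1·row0 → [0,-2,0]
  row2 -= -1·row0 → [0,2,2]
  row2 -= -1·row1 → [0,0,2]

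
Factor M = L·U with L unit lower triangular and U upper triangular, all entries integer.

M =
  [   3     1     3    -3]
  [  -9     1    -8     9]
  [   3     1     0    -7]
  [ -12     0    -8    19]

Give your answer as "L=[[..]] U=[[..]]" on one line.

  R1 -= -3·R0 → [0,4,1,0]
  R2 -= 1·R0 → [0,0,-3,-4]
  R3 -= -4·R0 → [0,4,4,7]
  R2 -= 0·R1 → [0,0,-3,-4]
  R3 -= 1·R1 → [0,0,3,7]
  R3 -= -1·R2 → [0,0,0,3]

L=[[1,0,0,0],[-3,1,0,0],[1,0,1,0],[-4,1,-1,1]] U=[[3,1,3,-3],[0,4,1,0],[0,0,-3,-4],[0,0,0,3]]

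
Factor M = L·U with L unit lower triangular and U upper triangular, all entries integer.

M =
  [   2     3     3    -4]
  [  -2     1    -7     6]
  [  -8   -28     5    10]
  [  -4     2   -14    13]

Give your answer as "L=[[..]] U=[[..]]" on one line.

L=[[1,0,0,0],[-1,1,0,0],[-4,-4,1,0],[-2,2,0,1]] U=[[2,3,3,-4],[0,4,-4,2],[0,0,1,2],[0,0,0,1]]

  R1 -= -1·R0 → [0,4,-4,2]
  R2 -= -4·R0 → [0,-16,17,-6]
  R3 -= -2·R0 → [0,8,-8,5]
  R2 -= -4·R1 → [0,0,1,2]
  R3 -= 2·R1 → [0,0,0,1]
  R3 -= 0·R2 → [0,0,0,1]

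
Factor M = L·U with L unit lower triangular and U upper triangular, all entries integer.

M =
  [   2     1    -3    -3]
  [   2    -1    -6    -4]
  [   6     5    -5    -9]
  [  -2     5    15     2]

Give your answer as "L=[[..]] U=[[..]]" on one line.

  r1 -= 1·r0 → [0,-2,-3,-1]
  r2 -= 3·r0 → [0,2,4,0]
  r3 -= -1·r0 → [0,6,12,-1]
  r2 -= -1·r1 → [0,0,1,-1]
  r3 -= -3·r1 → [0,0,3,-4]
  r3 -= 3·r2 → [0,0,0,-1]

L=[[1,0,0,0],[1,1,0,0],[3,-1,1,0],[-1,-3,3,1]] U=[[2,1,-3,-3],[0,-2,-3,-1],[0,0,1,-1],[0,0,0,-1]]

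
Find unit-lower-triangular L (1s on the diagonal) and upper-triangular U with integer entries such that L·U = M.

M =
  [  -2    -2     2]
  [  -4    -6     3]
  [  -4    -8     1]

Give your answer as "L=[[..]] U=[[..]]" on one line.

  R1 -= 2·R0 → [0,-2,-1]
  R2 -= 2·R0 → [0,-4,-3]
  R2 -= 2·R1 → [0,0,-1]

L=[[1,0,0],[2,1,0],[2,2,1]] U=[[-2,-2,2],[0,-2,-1],[0,0,-1]]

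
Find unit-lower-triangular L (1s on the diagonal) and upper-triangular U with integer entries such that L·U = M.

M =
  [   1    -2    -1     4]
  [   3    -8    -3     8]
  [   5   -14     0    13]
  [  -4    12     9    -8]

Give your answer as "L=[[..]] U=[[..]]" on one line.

  R1 -= 3·R0 → [0,-2,0,-4]
  R2 -= 5·R0 → [0,-4,5,-7]
  R3 -= -4·R0 → [0,4,5,8]
  R2 -= 2·R1 → [0,0,5,1]
  R3 -= -2·R1 → [0,0,5,0]
  R3 -= 1·R2 → [0,0,0,-1]

L=[[1,0,0,0],[3,1,0,0],[5,2,1,0],[-4,-2,1,1]] U=[[1,-2,-1,4],[0,-2,0,-4],[0,0,5,1],[0,0,0,-1]]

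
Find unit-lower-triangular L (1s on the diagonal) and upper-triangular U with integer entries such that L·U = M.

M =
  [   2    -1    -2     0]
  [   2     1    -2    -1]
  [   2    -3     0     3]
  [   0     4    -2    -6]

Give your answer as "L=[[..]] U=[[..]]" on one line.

  row1 -= 1·row0 → [0,2,0,-1]
  row2 -= 1·row0 → [0,-2,2,3]
  row3 -= 0·row0 → [0,4,-2,-6]
  row2 -= -1·row1 → [0,0,2,2]
  row3 -= 2·row1 → [0,0,-2,-4]
  row3 -= -1·row2 → [0,0,0,-2]

L=[[1,0,0,0],[1,1,0,0],[1,-1,1,0],[0,2,-1,1]] U=[[2,-1,-2,0],[0,2,0,-1],[0,0,2,2],[0,0,0,-2]]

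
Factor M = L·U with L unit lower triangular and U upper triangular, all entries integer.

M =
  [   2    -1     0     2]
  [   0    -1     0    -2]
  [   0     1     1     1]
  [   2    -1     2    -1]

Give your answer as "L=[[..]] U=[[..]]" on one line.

  r1 -= 0·r0 → [0,-1,0,-2]
  r2 -= 0·r0 → [0,1,1,1]
  r3 -= 1·r0 → [0,0,2,-3]
  r2 -= -1·r1 → [0,0,1,-1]
  r3 -= 0·r1 → [0,0,2,-3]
  r3 -= 2·r2 → [0,0,0,-1]

L=[[1,0,0,0],[0,1,0,0],[0,-1,1,0],[1,0,2,1]] U=[[2,-1,0,2],[0,-1,0,-2],[0,0,1,-1],[0,0,0,-1]]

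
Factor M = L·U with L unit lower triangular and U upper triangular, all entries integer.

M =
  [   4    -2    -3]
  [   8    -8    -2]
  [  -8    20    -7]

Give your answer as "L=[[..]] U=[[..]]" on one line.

  r1 -= 2·r0 → [0,-4,4]
  r2 -= -2·r0 → [0,16,-13]
  r2 -= -4·r1 → [0,0,3]

L=[[1,0,0],[2,1,0],[-2,-4,1]] U=[[4,-2,-3],[0,-4,4],[0,0,3]]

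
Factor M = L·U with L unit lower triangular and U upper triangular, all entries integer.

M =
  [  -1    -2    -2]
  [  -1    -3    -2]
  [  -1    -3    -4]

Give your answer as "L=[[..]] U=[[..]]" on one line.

  R1 -= 1·R0 → [0,-1,0]
  R2 -= 1·R0 → [0,-1,-2]
  R2 -= 1·R1 → [0,0,-2]

L=[[1,0,0],[1,1,0],[1,1,1]] U=[[-1,-2,-2],[0,-1,0],[0,0,-2]]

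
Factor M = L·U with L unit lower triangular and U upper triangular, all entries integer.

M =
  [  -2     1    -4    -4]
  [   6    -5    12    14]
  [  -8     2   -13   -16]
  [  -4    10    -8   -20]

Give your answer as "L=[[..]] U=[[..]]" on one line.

  R1 -= -3·R0 → [0,-2,0,2]
  R2 -= 4·R0 → [0,-2,3,0]
  R3 -= 2·R0 → [0,8,0,-12]
  R2 -= 1·R1 → [0,0,3,-2]
  R3 -= -4·R1 → [0,0,0,-4]
  R3 -= 0·R2 → [0,0,0,-4]

L=[[1,0,0,0],[-3,1,0,0],[4,1,1,0],[2,-4,0,1]] U=[[-2,1,-4,-4],[0,-2,0,2],[0,0,3,-2],[0,0,0,-4]]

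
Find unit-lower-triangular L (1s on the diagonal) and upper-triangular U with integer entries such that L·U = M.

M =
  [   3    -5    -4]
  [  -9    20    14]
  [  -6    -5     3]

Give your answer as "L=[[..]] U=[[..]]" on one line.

  R1 -= -3·R0 → [0,5,2]
  R2 -= -2·R0 → [0,-15,-5]
  R2 -= -3·R1 → [0,0,1]

L=[[1,0,0],[-3,1,0],[-2,-3,1]] U=[[3,-5,-4],[0,5,2],[0,0,1]]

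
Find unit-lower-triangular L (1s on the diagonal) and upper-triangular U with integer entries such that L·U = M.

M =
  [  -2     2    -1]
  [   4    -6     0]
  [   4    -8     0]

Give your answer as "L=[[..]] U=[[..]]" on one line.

L=[[1,0,0],[-2,1,0],[-2,2,1]] U=[[-2,2,-1],[0,-2,-2],[0,0,2]]

  R1 -= -2·R0 → [0,-2,-2]
  R2 -= -2·R0 → [0,-4,-2]
  R2 -= 2·R1 → [0,0,2]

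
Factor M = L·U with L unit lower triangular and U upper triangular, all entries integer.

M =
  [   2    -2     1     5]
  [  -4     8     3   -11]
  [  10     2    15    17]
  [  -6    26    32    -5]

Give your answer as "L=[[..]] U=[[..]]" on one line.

  r1 -= -2·r0 → [0,4,5,-1]
  r2 -= 5·r0 → [0,12,10,-8]
  r3 -= -3·r0 → [0,20,35,10]
  r2 -= 3·r1 → [0,0,-5,-5]
  r3 -= 5·r1 → [0,0,10,15]
  r3 -= -2·r2 → [0,0,0,5]

L=[[1,0,0,0],[-2,1,0,0],[5,3,1,0],[-3,5,-2,1]] U=[[2,-2,1,5],[0,4,5,-1],[0,0,-5,-5],[0,0,0,5]]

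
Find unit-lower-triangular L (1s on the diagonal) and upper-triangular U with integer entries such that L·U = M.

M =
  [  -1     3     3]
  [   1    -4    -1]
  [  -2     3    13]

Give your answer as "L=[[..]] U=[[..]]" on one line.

L=[[1,0,0],[-1,1,0],[2,3,1]] U=[[-1,3,3],[0,-1,2],[0,0,1]]

  R1 -= -1·R0 → [0,-1,2]
  R2 -= 2·R0 → [0,-3,7]
  R2 -= 3·R1 → [0,0,1]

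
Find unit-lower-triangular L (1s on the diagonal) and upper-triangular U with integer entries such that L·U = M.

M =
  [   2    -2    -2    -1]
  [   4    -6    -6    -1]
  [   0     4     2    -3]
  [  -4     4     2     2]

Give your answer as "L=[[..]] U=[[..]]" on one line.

L=[[1,0,0,0],[2,1,0,0],[0,-2,1,0],[-2,0,1,1]] U=[[2,-2,-2,-1],[0,-2,-2,1],[0,0,-2,-1],[0,0,0,1]]

  row1 -= 2·row0 → [0,-2,-2,1]
  row2 -= 0·row0 → [0,4,2,-3]
  row3 -= -2·row0 → [0,0,-2,0]
  row2 -= -2·row1 → [0,0,-2,-1]
  row3 -= 0·row1 → [0,0,-2,0]
  row3 -= 1·row2 → [0,0,0,1]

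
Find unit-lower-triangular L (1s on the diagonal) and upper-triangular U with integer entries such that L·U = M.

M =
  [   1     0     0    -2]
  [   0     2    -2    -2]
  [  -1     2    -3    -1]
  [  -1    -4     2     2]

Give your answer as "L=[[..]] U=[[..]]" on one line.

  R1 -= 0·R0 → [0,2,-2,-2]
  R2 -= -1·R0 → [0,2,-3,-3]
  R3 -= -1·R0 → [0,-4,2,0]
  R2 -= 1·R1 → [0,0,-1,-1]
  R3 -= -2·R1 → [0,0,-2,-4]
  R3 -= 2·R2 → [0,0,0,-2]

L=[[1,0,0,0],[0,1,0,0],[-1,1,1,0],[-1,-2,2,1]] U=[[1,0,0,-2],[0,2,-2,-2],[0,0,-1,-1],[0,0,0,-2]]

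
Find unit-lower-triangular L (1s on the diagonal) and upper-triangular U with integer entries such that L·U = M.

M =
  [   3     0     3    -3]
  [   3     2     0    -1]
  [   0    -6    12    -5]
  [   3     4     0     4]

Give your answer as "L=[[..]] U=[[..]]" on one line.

  row1 -= 1·row0 → [0,2,-3,2]
  row2 -= 0·row0 → [0,-6,12,-5]
  row3 -= 1·row0 → [0,4,-3,7]
  row2 -= -3·row1 → [0,0,3,1]
  row3 -= 2·row1 → [0,0,3,3]
  row3 -= 1·row2 → [0,0,0,2]

L=[[1,0,0,0],[1,1,0,0],[0,-3,1,0],[1,2,1,1]] U=[[3,0,3,-3],[0,2,-3,2],[0,0,3,1],[0,0,0,2]]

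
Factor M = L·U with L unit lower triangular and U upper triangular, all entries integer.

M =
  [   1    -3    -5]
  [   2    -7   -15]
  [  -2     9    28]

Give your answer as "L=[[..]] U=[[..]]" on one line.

L=[[1,0,0],[2,1,0],[-2,-3,1]] U=[[1,-3,-5],[0,-1,-5],[0,0,3]]

  row1 -= 2·row0 → [0,-1,-5]
  row2 -= -2·row0 → [0,3,18]
  row2 -= -3·row1 → [0,0,3]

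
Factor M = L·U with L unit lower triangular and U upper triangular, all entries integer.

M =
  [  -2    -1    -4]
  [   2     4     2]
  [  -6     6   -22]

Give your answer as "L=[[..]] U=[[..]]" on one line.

L=[[1,0,0],[-1,1,0],[3,3,1]] U=[[-2,-1,-4],[0,3,-2],[0,0,-4]]

  row1 -= -1·row0 → [0,3,-2]
  row2 -= 3·row0 → [0,9,-10]
  row2 -= 3·row1 → [0,0,-4]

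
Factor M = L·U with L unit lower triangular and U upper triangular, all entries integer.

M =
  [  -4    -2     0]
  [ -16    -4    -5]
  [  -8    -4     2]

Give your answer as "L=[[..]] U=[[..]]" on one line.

L=[[1,0,0],[4,1,0],[2,0,1]] U=[[-4,-2,0],[0,4,-5],[0,0,2]]

  row1 -= 4·row0 → [0,4,-5]
  row2 -= 2·row0 → [0,0,2]
  row2 -= 0·row1 → [0,0,2]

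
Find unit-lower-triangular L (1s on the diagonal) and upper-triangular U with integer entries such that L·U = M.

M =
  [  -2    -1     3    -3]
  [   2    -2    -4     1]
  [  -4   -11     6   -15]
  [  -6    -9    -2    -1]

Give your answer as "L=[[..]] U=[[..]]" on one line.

L=[[1,0,0,0],[-1,1,0,0],[2,3,1,0],[3,2,-3,1]] U=[[-2,-1,3,-3],[0,-3,-1,-2],[0,0,3,-3],[0,0,0,3]]

  R1 -= -1·R0 → [0,-3,-1,-2]
  R2 -= 2·R0 → [0,-9,0,-9]
  R3 -= 3·R0 → [0,-6,-11,8]
  R2 -= 3·R1 → [0,0,3,-3]
  R3 -= 2·R1 → [0,0,-9,12]
  R3 -= -3·R2 → [0,0,0,3]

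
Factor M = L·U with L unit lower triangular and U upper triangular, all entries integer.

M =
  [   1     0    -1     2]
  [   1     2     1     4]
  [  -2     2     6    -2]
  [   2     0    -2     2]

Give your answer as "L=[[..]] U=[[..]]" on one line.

  R1 -= 1·R0 → [0,2,2,2]
  R2 -= -2·R0 → [0,2,4,2]
  R3 -= 2·R0 → [0,0,0,-2]
  R2 -= 1·R1 → [0,0,2,0]
  R3 -= 0·R1 → [0,0,0,-2]
  R3 -= 0·R2 → [0,0,0,-2]

L=[[1,0,0,0],[1,1,0,0],[-2,1,1,0],[2,0,0,1]] U=[[1,0,-1,2],[0,2,2,2],[0,0,2,0],[0,0,0,-2]]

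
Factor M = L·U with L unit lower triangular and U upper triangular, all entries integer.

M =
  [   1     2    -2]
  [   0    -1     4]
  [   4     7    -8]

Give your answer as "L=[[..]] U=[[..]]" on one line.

  r1 -= 0·r0 → [0,-1,4]
  r2 -= 4·r0 → [0,-1,0]
  r2 -= 1·r1 → [0,0,-4]

L=[[1,0,0],[0,1,0],[4,1,1]] U=[[1,2,-2],[0,-1,4],[0,0,-4]]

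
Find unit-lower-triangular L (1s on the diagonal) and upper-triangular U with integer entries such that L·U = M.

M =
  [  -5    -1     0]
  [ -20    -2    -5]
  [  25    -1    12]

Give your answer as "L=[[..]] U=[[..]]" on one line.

  row1 -= 4·row0 → [0,2,-5]
  row2 -= -5·row0 → [0,-6,12]
  row2 -= -3·row1 → [0,0,-3]

L=[[1,0,0],[4,1,0],[-5,-3,1]] U=[[-5,-1,0],[0,2,-5],[0,0,-3]]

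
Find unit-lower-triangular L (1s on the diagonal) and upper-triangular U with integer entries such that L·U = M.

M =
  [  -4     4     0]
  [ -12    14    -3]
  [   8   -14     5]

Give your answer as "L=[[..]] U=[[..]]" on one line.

  row1 -= 3·row0 → [0,2,-3]
  row2 -= -2·row0 → [0,-6,5]
  row2 -= -3·row1 → [0,0,-4]

L=[[1,0,0],[3,1,0],[-2,-3,1]] U=[[-4,4,0],[0,2,-3],[0,0,-4]]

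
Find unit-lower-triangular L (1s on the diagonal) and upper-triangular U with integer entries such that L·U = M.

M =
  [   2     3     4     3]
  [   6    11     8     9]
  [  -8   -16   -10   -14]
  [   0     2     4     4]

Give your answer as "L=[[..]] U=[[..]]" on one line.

L=[[1,0,0,0],[3,1,0,0],[-4,-2,1,0],[0,1,-4,1]] U=[[2,3,4,3],[0,2,-4,0],[0,0,-2,-2],[0,0,0,-4]]

  R1 -= 3·R0 → [0,2,-4,0]
  R2 -= -4·R0 → [0,-4,6,-2]
  R3 -= 0·R0 → [0,2,4,4]
  R2 -= -2·R1 → [0,0,-2,-2]
  R3 -= 1·R1 → [0,0,8,4]
  R3 -= -4·R2 → [0,0,0,-4]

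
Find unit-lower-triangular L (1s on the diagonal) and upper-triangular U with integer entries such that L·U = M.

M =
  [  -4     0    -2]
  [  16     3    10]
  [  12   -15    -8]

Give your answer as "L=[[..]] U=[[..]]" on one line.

  row1 -= -4·row0 → [0,3,2]
  row2 -= -3·row0 → [0,-15,-14]
  row2 -= -5·row1 → [0,0,-4]

L=[[1,0,0],[-4,1,0],[-3,-5,1]] U=[[-4,0,-2],[0,3,2],[0,0,-4]]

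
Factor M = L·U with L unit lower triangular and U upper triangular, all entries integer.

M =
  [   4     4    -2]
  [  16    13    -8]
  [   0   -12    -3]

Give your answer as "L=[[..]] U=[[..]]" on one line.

  row1 -= 4·row0 → [0,-3,0]
  row2 -= 0·row0 → [0,-12,-3]
  row2 -= 4·row1 → [0,0,-3]

L=[[1,0,0],[4,1,0],[0,4,1]] U=[[4,4,-2],[0,-3,0],[0,0,-3]]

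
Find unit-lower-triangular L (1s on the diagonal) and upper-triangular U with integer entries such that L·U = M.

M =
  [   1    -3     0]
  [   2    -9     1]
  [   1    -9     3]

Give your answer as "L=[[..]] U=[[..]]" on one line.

L=[[1,0,0],[2,1,0],[1,2,1]] U=[[1,-3,0],[0,-3,1],[0,0,1]]

  R1 -= 2·R0 → [0,-3,1]
  R2 -= 1·R0 → [0,-6,3]
  R2 -= 2·R1 → [0,0,1]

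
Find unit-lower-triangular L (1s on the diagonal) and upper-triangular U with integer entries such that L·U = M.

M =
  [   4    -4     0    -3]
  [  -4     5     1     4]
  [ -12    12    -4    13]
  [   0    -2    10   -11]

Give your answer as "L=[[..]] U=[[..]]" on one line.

  r1 -= -1·r0 → [0,1,1,1]
  r2 -= -3·r0 → [0,0,-4,4]
  r3 -= 0·r0 → [0,-2,10,-11]
  r2 -= 0·r1 → [0,0,-4,4]
  r3 -= -2·r1 → [0,0,12,-9]
  r3 -= -3·r2 → [0,0,0,3]

L=[[1,0,0,0],[-1,1,0,0],[-3,0,1,0],[0,-2,-3,1]] U=[[4,-4,0,-3],[0,1,1,1],[0,0,-4,4],[0,0,0,3]]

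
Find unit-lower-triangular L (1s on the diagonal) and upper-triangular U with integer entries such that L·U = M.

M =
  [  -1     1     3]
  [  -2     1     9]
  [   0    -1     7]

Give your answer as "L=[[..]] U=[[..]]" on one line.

L=[[1,0,0],[2,1,0],[0,1,1]] U=[[-1,1,3],[0,-1,3],[0,0,4]]

  r1 -= 2·r0 → [0,-1,3]
  r2 -= 0·r0 → [0,-1,7]
  r2 -= 1·r1 → [0,0,4]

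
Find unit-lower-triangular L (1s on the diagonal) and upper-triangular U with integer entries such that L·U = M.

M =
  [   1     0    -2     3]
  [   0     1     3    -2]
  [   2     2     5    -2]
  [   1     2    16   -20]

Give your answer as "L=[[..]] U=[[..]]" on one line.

  r1 -= 0·r0 → [0,1,3,-2]
  r2 -= 2·r0 → [0,2,9,-8]
  r3 -= 1·r0 → [0,2,18,-23]
  r2 -= 2·r1 → [0,0,3,-4]
  r3 -= 2·r1 → [0,0,12,-19]
  r3 -= 4·r2 → [0,0,0,-3]

L=[[1,0,0,0],[0,1,0,0],[2,2,1,0],[1,2,4,1]] U=[[1,0,-2,3],[0,1,3,-2],[0,0,3,-4],[0,0,0,-3]]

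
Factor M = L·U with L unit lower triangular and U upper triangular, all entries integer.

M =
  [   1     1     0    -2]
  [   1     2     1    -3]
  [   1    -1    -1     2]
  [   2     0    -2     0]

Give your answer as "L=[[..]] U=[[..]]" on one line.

  row1 -= 1·row0 → [0,1,1,-1]
  row2 -= 1·row0 → [0,-2,-1,4]
  row3 -= 2·row0 → [0,-2,-2,4]
  row2 -= -2·row1 → [0,0,1,2]
  row3 -= -2·row1 → [0,0,0,2]
  row3 -= 0·row2 → [0,0,0,2]

L=[[1,0,0,0],[1,1,0,0],[1,-2,1,0],[2,-2,0,1]] U=[[1,1,0,-2],[0,1,1,-1],[0,0,1,2],[0,0,0,2]]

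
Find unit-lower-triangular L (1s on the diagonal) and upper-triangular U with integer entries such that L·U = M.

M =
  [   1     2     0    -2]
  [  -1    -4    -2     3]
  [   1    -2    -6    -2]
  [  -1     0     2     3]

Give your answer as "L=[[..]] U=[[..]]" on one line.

  R1 -= -1·R0 → [0,-2,-2,1]
  R2 -= 1·R0 → [0,-4,-6,0]
  R3 -= -1·R0 → [0,2,2,1]
  R2 -= 2·R1 → [0,0,-2,-2]
  R3 -= -1·R1 → [0,0,0,2]
  R3 -= 0·R2 → [0,0,0,2]

L=[[1,0,0,0],[-1,1,0,0],[1,2,1,0],[-1,-1,0,1]] U=[[1,2,0,-2],[0,-2,-2,1],[0,0,-2,-2],[0,0,0,2]]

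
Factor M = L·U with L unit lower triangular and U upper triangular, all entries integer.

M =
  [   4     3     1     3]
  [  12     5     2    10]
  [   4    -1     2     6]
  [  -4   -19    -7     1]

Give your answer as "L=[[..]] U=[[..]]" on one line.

L=[[1,0,0,0],[3,1,0,0],[1,1,1,0],[-1,4,-1,1]] U=[[4,3,1,3],[0,-4,-1,1],[0,0,2,2],[0,0,0,2]]

  R1 -= 3·R0 → [0,-4,-1,1]
  R2 -= 1·R0 → [0,-4,1,3]
  R3 -= -1·R0 → [0,-16,-6,4]
  R2 -= 1·R1 → [0,0,2,2]
  R3 -= 4·R1 → [0,0,-2,0]
  R3 -= -1·R2 → [0,0,0,2]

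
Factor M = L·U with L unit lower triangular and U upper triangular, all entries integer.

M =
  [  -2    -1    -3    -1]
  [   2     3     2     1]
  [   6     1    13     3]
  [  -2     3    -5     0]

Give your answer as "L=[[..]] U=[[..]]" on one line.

  r1 -= -1·r0 → [0,2,-1,0]
  r2 -= -3·r0 → [0,-2,4,0]
  r3 -= 1·r0 → [0,4,-2,1]
  r2 -= -1·r1 → [0,0,3,0]
  r3 -= 2·r1 → [0,0,0,1]
  r3 -= 0·r2 → [0,0,0,1]

L=[[1,0,0,0],[-1,1,0,0],[-3,-1,1,0],[1,2,0,1]] U=[[-2,-1,-3,-1],[0,2,-1,0],[0,0,3,0],[0,0,0,1]]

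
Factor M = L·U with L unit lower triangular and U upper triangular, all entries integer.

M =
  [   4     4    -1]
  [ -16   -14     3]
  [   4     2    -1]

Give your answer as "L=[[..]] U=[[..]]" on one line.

L=[[1,0,0],[-4,1,0],[1,-1,1]] U=[[4,4,-1],[0,2,-1],[0,0,-1]]

  row1 -= -4·row0 → [0,2,-1]
  row2 -= 1·row0 → [0,-2,0]
  row2 -= -1·row1 → [0,0,-1]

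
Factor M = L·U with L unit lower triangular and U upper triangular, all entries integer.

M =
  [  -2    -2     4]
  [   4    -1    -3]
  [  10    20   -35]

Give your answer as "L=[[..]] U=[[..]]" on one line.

L=[[1,0,0],[-2,1,0],[-5,-2,1]] U=[[-2,-2,4],[0,-5,5],[0,0,-5]]

  row1 -= -2·row0 → [0,-5,5]
  row2 -= -5·row0 → [0,10,-15]
  row2 -= -2·row1 → [0,0,-5]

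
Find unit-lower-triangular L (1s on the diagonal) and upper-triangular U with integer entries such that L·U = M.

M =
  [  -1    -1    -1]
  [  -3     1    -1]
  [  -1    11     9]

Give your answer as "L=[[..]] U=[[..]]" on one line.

L=[[1,0,0],[3,1,0],[1,3,1]] U=[[-1,-1,-1],[0,4,2],[0,0,4]]

  r1 -= 3·r0 → [0,4,2]
  r2 -= 1·r0 → [0,12,10]
  r2 -= 3·r1 → [0,0,4]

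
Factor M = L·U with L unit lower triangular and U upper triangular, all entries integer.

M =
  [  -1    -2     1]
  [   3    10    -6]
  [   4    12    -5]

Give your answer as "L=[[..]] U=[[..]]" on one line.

  row1 -= -3·row0 → [0,4,-3]
  row2 -= -4·row0 → [0,4,-1]
  row2 -= 1·row1 → [0,0,2]

L=[[1,0,0],[-3,1,0],[-4,1,1]] U=[[-1,-2,1],[0,4,-3],[0,0,2]]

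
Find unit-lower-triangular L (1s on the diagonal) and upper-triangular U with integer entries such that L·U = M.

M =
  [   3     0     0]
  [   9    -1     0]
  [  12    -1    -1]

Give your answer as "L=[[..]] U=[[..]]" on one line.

  r1 -= 3·r0 → [0,-1,0]
  r2 -= 4·r0 → [0,-1,-1]
  r2 -= 1·r1 → [0,0,-1]

L=[[1,0,0],[3,1,0],[4,1,1]] U=[[3,0,0],[0,-1,0],[0,0,-1]]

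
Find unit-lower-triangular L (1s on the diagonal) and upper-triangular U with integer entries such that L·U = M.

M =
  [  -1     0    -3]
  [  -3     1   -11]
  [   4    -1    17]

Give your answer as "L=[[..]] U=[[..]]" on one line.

  row1 -= 3·row0 → [0,1,-2]
  row2 -= -4·row0 → [0,-1,5]
  row2 -= -1·row1 → [0,0,3]

L=[[1,0,0],[3,1,0],[-4,-1,1]] U=[[-1,0,-3],[0,1,-2],[0,0,3]]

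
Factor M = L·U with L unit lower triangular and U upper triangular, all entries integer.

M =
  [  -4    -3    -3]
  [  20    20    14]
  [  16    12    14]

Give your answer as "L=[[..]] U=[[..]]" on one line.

  row1 -= -5·row0 → [0,5,-1]
  row2 -= -4·row0 → [0,0,2]
  row2 -= 0·row1 → [0,0,2]

L=[[1,0,0],[-5,1,0],[-4,0,1]] U=[[-4,-3,-3],[0,5,-1],[0,0,2]]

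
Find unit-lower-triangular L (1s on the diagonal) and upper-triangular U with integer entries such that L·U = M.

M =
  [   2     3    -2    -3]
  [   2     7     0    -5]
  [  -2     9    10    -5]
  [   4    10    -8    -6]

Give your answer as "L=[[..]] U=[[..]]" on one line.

  r1 -= 1·r0 → [0,4,2,-2]
  r2 -= -1·r0 → [0,12,8,-8]
  r3 -= 2·r0 → [0,4,-4,0]
  r2 -= 3·r1 → [0,0,2,-2]
  r3 -= 1·r1 → [0,0,-6,2]
  r3 -= -3·r2 → [0,0,0,-4]

L=[[1,0,0,0],[1,1,0,0],[-1,3,1,0],[2,1,-3,1]] U=[[2,3,-2,-3],[0,4,2,-2],[0,0,2,-2],[0,0,0,-4]]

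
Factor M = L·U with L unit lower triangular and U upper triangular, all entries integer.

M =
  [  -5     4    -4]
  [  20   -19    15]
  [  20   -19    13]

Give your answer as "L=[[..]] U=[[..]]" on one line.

  R1 -= -4·R0 → [0,-3,-1]
  R2 -= -4·R0 → [0,-3,-3]
  R2 -= 1·R1 → [0,0,-2]

L=[[1,0,0],[-4,1,0],[-4,1,1]] U=[[-5,4,-4],[0,-3,-1],[0,0,-2]]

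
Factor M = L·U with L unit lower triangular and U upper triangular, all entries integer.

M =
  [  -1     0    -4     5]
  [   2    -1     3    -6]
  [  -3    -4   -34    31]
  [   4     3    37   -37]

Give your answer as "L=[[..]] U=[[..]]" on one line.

  R1 -= -2·R0 → [0,-1,-5,4]
  R2 -= 3·R0 → [0,-4,-22,16]
  R3 -= -4·R0 → [0,3,21,-17]
  R2 -= 4·R1 → [0,0,-2,0]
  R3 -= -3·R1 → [0,0,6,-5]
  R3 -= -3·R2 → [0,0,0,-5]

L=[[1,0,0,0],[-2,1,0,0],[3,4,1,0],[-4,-3,-3,1]] U=[[-1,0,-4,5],[0,-1,-5,4],[0,0,-2,0],[0,0,0,-5]]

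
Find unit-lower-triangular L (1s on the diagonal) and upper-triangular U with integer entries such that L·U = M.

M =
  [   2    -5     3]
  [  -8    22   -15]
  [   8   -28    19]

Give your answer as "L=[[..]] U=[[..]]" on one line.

  row1 -= -4·row0 → [0,2,-3]
  row2 -= 4·row0 → [0,-8,7]
  row2 -= -4·row1 → [0,0,-5]

L=[[1,0,0],[-4,1,0],[4,-4,1]] U=[[2,-5,3],[0,2,-3],[0,0,-5]]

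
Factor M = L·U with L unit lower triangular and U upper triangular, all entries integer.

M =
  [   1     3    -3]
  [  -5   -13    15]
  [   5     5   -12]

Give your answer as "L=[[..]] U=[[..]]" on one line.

  row1 -= -5·row0 → [0,2,0]
  row2 -= 5·row0 → [0,-10,3]
  row2 -= -5·row1 → [0,0,3]

L=[[1,0,0],[-5,1,0],[5,-5,1]] U=[[1,3,-3],[0,2,0],[0,0,3]]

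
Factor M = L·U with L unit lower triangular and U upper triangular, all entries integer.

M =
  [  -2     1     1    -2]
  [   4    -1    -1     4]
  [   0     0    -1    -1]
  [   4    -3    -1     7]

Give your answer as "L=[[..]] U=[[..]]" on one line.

L=[[1,0,0,0],[-2,1,0,0],[0,0,1,0],[-2,-1,-2,1]] U=[[-2,1,1,-2],[0,1,1,0],[0,0,-1,-1],[0,0,0,1]]

  r1 -= -2·r0 → [0,1,1,0]
  r2 -= 0·r0 → [0,0,-1,-1]
  r3 -= -2·r0 → [0,-1,1,3]
  r2 -= 0·r1 → [0,0,-1,-1]
  r3 -= -1·r1 → [0,0,2,3]
  r3 -= -2·r2 → [0,0,0,1]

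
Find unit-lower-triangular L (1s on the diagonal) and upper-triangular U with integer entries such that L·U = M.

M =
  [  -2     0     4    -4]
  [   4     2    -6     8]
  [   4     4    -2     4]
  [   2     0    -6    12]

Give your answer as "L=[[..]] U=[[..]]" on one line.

L=[[1,0,0,0],[-2,1,0,0],[-2,2,1,0],[-1,0,-1,1]] U=[[-2,0,4,-4],[0,2,2,0],[0,0,2,-4],[0,0,0,4]]

  row1 -= -2·row0 → [0,2,2,0]
  row2 -= -2·row0 → [0,4,6,-4]
  row3 -= -1·row0 → [0,0,-2,8]
  row2 -= 2·row1 → [0,0,2,-4]
  row3 -= 0·row1 → [0,0,-2,8]
  row3 -= -1·row2 → [0,0,0,4]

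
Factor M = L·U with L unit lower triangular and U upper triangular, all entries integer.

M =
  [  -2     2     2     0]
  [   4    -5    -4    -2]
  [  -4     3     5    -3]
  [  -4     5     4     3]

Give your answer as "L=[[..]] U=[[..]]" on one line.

L=[[1,0,0,0],[-2,1,0,0],[2,1,1,0],[2,-1,0,1]] U=[[-2,2,2,0],[0,-1,0,-2],[0,0,1,-1],[0,0,0,1]]

  r1 -= -2·r0 → [0,-1,0,-2]
  r2 -= 2·r0 → [0,-1,1,-3]
  r3 -= 2·r0 → [0,1,0,3]
  r2 -= 1·r1 → [0,0,1,-1]
  r3 -= -1·r1 → [0,0,0,1]
  r3 -= 0·r2 → [0,0,0,1]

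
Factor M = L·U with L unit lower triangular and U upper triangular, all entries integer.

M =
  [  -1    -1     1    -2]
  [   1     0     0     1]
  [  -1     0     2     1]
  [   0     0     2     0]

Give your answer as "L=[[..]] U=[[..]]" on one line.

  r1 -= -1·r0 → [0,-1,1,-1]
  r2 -= 1·r0 → [0,1,1,3]
  r3 -= 0·r0 → [0,0,2,0]
  r2 -= -1·r1 → [0,0,2,2]
  r3 -= 0·r1 → [0,0,2,0]
  r3 -= 1·r2 → [0,0,0,-2]

L=[[1,0,0,0],[-1,1,0,0],[1,-1,1,0],[0,0,1,1]] U=[[-1,-1,1,-2],[0,-1,1,-1],[0,0,2,2],[0,0,0,-2]]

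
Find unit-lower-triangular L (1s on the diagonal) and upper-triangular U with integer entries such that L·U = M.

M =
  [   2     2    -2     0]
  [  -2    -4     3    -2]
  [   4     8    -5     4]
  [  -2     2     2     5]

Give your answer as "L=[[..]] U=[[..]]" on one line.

L=[[1,0,0,0],[-1,1,0,0],[2,-2,1,0],[-1,-2,2,1]] U=[[2,2,-2,0],[0,-2,1,-2],[0,0,1,0],[0,0,0,1]]

  row1 -= -1·row0 → [0,-2,1,-2]
  row2 -= 2·row0 → [0,4,-1,4]
  row3 -= -1·row0 → [0,4,0,5]
  row2 -= -2·row1 → [0,0,1,0]
  row3 -= -2·row1 → [0,0,2,1]
  row3 -= 2·row2 → [0,0,0,1]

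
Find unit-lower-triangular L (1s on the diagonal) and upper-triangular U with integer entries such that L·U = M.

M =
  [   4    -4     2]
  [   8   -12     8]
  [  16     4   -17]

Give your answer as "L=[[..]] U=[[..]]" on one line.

L=[[1,0,0],[2,1,0],[4,-5,1]] U=[[4,-4,2],[0,-4,4],[0,0,-5]]

  row1 -= 2·row0 → [0,-4,4]
  row2 -= 4·row0 → [0,20,-25]
  row2 -= -5·row1 → [0,0,-5]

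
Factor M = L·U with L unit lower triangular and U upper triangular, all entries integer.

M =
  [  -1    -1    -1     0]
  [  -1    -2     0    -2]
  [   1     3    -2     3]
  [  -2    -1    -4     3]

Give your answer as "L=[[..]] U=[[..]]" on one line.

L=[[1,0,0,0],[1,1,0,0],[-1,-2,1,0],[2,-1,1,1]] U=[[-1,-1,-1,0],[0,-1,1,-2],[0,0,-1,-1],[0,0,0,2]]

  r1 -= 1·r0 → [0,-1,1,-2]
  r2 -= -1·r0 → [0,2,-3,3]
  r3 -= 2·r0 → [0,1,-2,3]
  r2 -= -2·r1 → [0,0,-1,-1]
  r3 -= -1·r1 → [0,0,-1,1]
  r3 -= 1·r2 → [0,0,0,2]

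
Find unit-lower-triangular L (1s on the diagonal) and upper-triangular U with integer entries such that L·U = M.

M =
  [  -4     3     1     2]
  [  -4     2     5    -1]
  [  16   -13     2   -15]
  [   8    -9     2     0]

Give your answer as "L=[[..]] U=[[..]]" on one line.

  row1 -= 1·row0 → [0,-1,4,-3]
  row2 -= -4·row0 → [0,-1,6,-7]
  row3 -= -2·row0 → [0,-3,4,4]
  row2 -= 1·row1 → [0,0,2,-4]
  row3 -= 3·row1 → [0,0,-8,13]
  row3 -= -4·row2 → [0,0,0,-3]

L=[[1,0,0,0],[1,1,0,0],[-4,1,1,0],[-2,3,-4,1]] U=[[-4,3,1,2],[0,-1,4,-3],[0,0,2,-4],[0,0,0,-3]]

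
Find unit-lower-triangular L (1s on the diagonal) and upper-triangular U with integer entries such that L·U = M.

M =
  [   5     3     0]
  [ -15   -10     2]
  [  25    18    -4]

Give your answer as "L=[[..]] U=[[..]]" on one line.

  R1 -= -3·R0 → [0,-1,2]
  R2 -= 5·R0 → [0,3,-4]
  R2 -= -3·R1 → [0,0,2]

L=[[1,0,0],[-3,1,0],[5,-3,1]] U=[[5,3,0],[0,-1,2],[0,0,2]]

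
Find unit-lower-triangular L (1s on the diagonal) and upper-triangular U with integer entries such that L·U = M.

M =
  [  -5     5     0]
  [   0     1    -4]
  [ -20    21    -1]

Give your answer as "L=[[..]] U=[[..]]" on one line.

L=[[1,0,0],[0,1,0],[4,1,1]] U=[[-5,5,0],[0,1,-4],[0,0,3]]

  r1 -= 0·r0 → [0,1,-4]
  r2 -= 4·r0 → [0,1,-1]
  r2 -= 1·r1 → [0,0,3]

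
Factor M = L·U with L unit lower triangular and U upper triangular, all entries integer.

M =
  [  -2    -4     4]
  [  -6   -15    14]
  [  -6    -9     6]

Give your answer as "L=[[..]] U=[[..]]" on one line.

L=[[1,0,0],[3,1,0],[3,-1,1]] U=[[-2,-4,4],[0,-3,2],[0,0,-4]]

  r1 -= 3·r0 → [0,-3,2]
  r2 -= 3·r0 → [0,3,-6]
  r2 -= -1·r1 → [0,0,-4]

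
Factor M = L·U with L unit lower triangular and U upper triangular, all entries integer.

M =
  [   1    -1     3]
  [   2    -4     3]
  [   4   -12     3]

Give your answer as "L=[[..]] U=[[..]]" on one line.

  R1 -= 2·R0 → [0,-2,-3]
  R2 -= 4·R0 → [0,-8,-9]
  R2 -= 4·R1 → [0,0,3]

L=[[1,0,0],[2,1,0],[4,4,1]] U=[[1,-1,3],[0,-2,-3],[0,0,3]]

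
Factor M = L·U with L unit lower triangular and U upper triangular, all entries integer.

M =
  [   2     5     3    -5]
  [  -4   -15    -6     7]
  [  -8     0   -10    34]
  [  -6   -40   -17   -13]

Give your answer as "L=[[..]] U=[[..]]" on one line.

  row1 -= -2·row0 → [0,-5,0,-3]
  row2 -= -4·row0 → [0,20,2,14]
  row3 -= -3·row0 → [0,-25,-8,-28]
  row2 -= -4·row1 → [0,0,2,2]
  row3 -= 5·row1 → [0,0,-8,-13]
  row3 -= -4·row2 → [0,0,0,-5]

L=[[1,0,0,0],[-2,1,0,0],[-4,-4,1,0],[-3,5,-4,1]] U=[[2,5,3,-5],[0,-5,0,-3],[0,0,2,2],[0,0,0,-5]]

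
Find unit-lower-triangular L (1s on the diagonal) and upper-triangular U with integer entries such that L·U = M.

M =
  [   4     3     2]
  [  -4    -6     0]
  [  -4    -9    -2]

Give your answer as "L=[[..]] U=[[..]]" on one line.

L=[[1,0,0],[-1,1,0],[-1,2,1]] U=[[4,3,2],[0,-3,2],[0,0,-4]]

  row1 -= -1·row0 → [0,-3,2]
  row2 -= -1·row0 → [0,-6,0]
  row2 -= 2·row1 → [0,0,-4]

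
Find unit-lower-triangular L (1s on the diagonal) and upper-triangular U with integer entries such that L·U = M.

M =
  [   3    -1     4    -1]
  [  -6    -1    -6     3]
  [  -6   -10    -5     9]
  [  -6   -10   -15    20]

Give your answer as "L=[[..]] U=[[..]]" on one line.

L=[[1,0,0,0],[-2,1,0,0],[-2,4,1,0],[-2,4,3,1]] U=[[3,-1,4,-1],[0,-3,2,1],[0,0,-5,3],[0,0,0,5]]

  R1 -= -2·R0 → [0,-3,2,1]
  R2 -= -2·R0 → [0,-12,3,7]
  R3 -= -2·R0 → [0,-12,-7,18]
  R2 -= 4·R1 → [0,0,-5,3]
  R3 -= 4·R1 → [0,0,-15,14]
  R3 -= 3·R2 → [0,0,0,5]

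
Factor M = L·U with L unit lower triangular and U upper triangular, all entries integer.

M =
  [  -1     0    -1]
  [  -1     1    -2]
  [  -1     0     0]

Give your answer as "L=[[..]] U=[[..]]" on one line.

L=[[1,0,0],[1,1,0],[1,0,1]] U=[[-1,0,-1],[0,1,-1],[0,0,1]]

  row1 -= 1·row0 → [0,1,-1]
  row2 -= 1·row0 → [0,0,1]
  row2 -= 0·row1 → [0,0,1]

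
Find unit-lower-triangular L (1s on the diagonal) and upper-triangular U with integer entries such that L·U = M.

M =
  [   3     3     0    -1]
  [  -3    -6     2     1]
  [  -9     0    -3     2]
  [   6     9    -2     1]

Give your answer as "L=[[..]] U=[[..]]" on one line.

  R1 -= -1·R0 → [0,-3,2,0]
  R2 -= -3·R0 → [0,9,-3,-1]
  R3 -= 2·R0 → [0,3,-2,3]
  R2 -= -3·R1 → [0,0,3,-1]
  R3 -= -1·R1 → [0,0,0,3]
  R3 -= 0·R2 → [0,0,0,3]

L=[[1,0,0,0],[-1,1,0,0],[-3,-3,1,0],[2,-1,0,1]] U=[[3,3,0,-1],[0,-3,2,0],[0,0,3,-1],[0,0,0,3]]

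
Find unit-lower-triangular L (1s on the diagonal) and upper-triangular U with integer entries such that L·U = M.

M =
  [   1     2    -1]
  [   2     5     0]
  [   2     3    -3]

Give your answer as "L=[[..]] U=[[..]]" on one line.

L=[[1,0,0],[2,1,0],[2,-1,1]] U=[[1,2,-1],[0,1,2],[0,0,1]]

  R1 -= 2·R0 → [0,1,2]
  R2 -= 2·R0 → [0,-1,-1]
  R2 -= -1·R1 → [0,0,1]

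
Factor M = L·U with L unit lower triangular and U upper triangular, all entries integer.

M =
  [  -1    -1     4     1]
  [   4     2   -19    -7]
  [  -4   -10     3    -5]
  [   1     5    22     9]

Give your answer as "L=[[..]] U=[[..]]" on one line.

L=[[1,0,0,0],[-4,1,0,0],[4,3,1,0],[-1,-2,-5,1]] U=[[-1,-1,4,1],[0,-2,-3,-3],[0,0,-4,0],[0,0,0,4]]

  r1 -= -4·r0 → [0,-2,-3,-3]
  r2 -= 4·r0 → [0,-6,-13,-9]
  r3 -= -1·r0 → [0,4,26,10]
  r2 -= 3·r1 → [0,0,-4,0]
  r3 -= -2·r1 → [0,0,20,4]
  r3 -= -5·r2 → [0,0,0,4]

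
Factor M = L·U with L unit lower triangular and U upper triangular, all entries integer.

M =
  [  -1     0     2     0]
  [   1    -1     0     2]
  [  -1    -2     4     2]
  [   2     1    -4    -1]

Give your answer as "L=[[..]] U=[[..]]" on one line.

L=[[1,0,0,0],[-1,1,0,0],[1,2,1,0],[-2,-1,-1,1]] U=[[-1,0,2,0],[0,-1,2,2],[0,0,-2,-2],[0,0,0,-1]]

  R1 -= -1·R0 → [0,-1,2,2]
  R2 -= 1·R0 → [0,-2,2,2]
  R3 -= -2·R0 → [0,1,0,-1]
  R2 -= 2·R1 → [0,0,-2,-2]
  R3 -= -1·R1 → [0,0,2,1]
  R3 -= -1·R2 → [0,0,0,-1]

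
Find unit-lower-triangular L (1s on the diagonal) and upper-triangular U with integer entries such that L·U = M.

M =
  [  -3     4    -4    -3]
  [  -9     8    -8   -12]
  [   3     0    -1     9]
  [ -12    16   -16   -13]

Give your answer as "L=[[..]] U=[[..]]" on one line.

L=[[1,0,0,0],[3,1,0,0],[-1,-1,1,0],[4,0,0,1]] U=[[-3,4,-4,-3],[0,-4,4,-3],[0,0,-1,3],[0,0,0,-1]]

  R1 -= 3·R0 → [0,-4,4,-3]
  R2 -= -1·R0 → [0,4,-5,6]
  R3 -= 4·R0 → [0,0,0,-1]
  R2 -= -1·R1 → [0,0,-1,3]
  R3 -= 0·R1 → [0,0,0,-1]
  R3 -= 0·R2 → [0,0,0,-1]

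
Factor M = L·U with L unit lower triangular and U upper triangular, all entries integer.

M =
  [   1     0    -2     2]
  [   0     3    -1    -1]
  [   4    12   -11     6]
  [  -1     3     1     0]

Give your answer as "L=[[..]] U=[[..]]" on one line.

L=[[1,0,0,0],[0,1,0,0],[4,4,1,0],[-1,1,0,1]] U=[[1,0,-2,2],[0,3,-1,-1],[0,0,1,2],[0,0,0,3]]

  r1 -= 0·r0 → [0,3,-1,-1]
  r2 -= 4·r0 → [0,12,-3,-2]
  r3 -= -1·r0 → [0,3,-1,2]
  r2 -= 4·r1 → [0,0,1,2]
  r3 -= 1·r1 → [0,0,0,3]
  r3 -= 0·r2 → [0,0,0,3]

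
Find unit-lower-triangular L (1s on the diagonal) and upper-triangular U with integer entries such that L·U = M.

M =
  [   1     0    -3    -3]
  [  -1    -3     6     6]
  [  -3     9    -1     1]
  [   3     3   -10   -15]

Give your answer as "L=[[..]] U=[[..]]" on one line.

L=[[1,0,0,0],[-1,1,0,0],[-3,-3,1,0],[3,-1,-2,1]] U=[[1,0,-3,-3],[0,-3,3,3],[0,0,-1,1],[0,0,0,-1]]

  r1 -= -1·r0 → [0,-3,3,3]
  r2 -= -3·r0 → [0,9,-10,-8]
  r3 -= 3·r0 → [0,3,-1,-6]
  r2 -= -3·r1 → [0,0,-1,1]
  r3 -= -1·r1 → [0,0,2,-3]
  r3 -= -2·r2 → [0,0,0,-1]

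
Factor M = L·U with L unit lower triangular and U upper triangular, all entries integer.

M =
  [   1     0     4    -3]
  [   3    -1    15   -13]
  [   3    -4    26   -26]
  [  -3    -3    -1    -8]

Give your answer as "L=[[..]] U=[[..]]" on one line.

  row1 -= 3·row0 → [0,-1,3,-4]
  row2 -= 3·row0 → [0,-4,14,-17]
  row3 -= -3·row0 → [0,-3,11,-17]
  row2 -= 4·row1 → [0,0,2,-1]
  row3 -= 3·row1 → [0,0,2,-5]
  row3 -= 1·row2 → [0,0,0,-4]

L=[[1,0,0,0],[3,1,0,0],[3,4,1,0],[-3,3,1,1]] U=[[1,0,4,-3],[0,-1,3,-4],[0,0,2,-1],[0,0,0,-4]]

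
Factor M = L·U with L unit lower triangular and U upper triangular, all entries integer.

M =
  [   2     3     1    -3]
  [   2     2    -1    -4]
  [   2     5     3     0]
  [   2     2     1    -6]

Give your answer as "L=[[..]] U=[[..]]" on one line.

L=[[1,0,0,0],[1,1,0,0],[1,-2,1,0],[1,1,-1,1]] U=[[2,3,1,-3],[0,-1,-2,-1],[0,0,-2,1],[0,0,0,-1]]

  r1 -= 1·r0 → [0,-1,-2,-1]
  r2 -= 1·r0 → [0,2,2,3]
  r3 -= 1·r0 → [0,-1,0,-3]
  r2 -= -2·r1 → [0,0,-2,1]
  r3 -= 1·r1 → [0,0,2,-2]
  r3 -= -1·r2 → [0,0,0,-1]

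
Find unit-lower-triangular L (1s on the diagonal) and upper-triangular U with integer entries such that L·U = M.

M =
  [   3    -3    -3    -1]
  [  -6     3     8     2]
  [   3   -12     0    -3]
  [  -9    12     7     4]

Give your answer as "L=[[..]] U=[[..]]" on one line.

  R1 -= -2·R0 → [0,-3,2,0]
  R2 -= 1·R0 → [0,-9,3,-2]
  R3 -= -3·R0 → [0,3,-2,1]
  R2 -= 3·R1 → [0,0,-3,-2]
  R3 -= -1·R1 → [0,0,0,1]
  R3 -= 0·R2 → [0,0,0,1]

L=[[1,0,0,0],[-2,1,0,0],[1,3,1,0],[-3,-1,0,1]] U=[[3,-3,-3,-1],[0,-3,2,0],[0,0,-3,-2],[0,0,0,1]]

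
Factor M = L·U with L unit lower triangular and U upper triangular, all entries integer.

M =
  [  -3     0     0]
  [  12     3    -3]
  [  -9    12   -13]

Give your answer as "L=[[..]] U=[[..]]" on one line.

  R1 -= -4·R0 → [0,3,-3]
  R2 -= 3·R0 → [0,12,-13]
  R2 -= 4·R1 → [0,0,-1]

L=[[1,0,0],[-4,1,0],[3,4,1]] U=[[-3,0,0],[0,3,-3],[0,0,-1]]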